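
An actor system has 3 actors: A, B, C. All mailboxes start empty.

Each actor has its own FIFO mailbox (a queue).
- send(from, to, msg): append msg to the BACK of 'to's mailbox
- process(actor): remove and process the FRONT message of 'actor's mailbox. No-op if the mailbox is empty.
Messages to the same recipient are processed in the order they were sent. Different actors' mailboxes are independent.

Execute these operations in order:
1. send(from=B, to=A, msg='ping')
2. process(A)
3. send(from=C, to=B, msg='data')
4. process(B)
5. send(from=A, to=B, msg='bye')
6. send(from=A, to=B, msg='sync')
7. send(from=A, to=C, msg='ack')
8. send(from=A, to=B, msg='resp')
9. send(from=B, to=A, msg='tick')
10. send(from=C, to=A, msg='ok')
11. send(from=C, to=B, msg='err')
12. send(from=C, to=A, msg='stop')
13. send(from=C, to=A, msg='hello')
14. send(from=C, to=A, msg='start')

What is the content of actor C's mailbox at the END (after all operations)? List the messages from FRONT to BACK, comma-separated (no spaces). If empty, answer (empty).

After 1 (send(from=B, to=A, msg='ping')): A:[ping] B:[] C:[]
After 2 (process(A)): A:[] B:[] C:[]
After 3 (send(from=C, to=B, msg='data')): A:[] B:[data] C:[]
After 4 (process(B)): A:[] B:[] C:[]
After 5 (send(from=A, to=B, msg='bye')): A:[] B:[bye] C:[]
After 6 (send(from=A, to=B, msg='sync')): A:[] B:[bye,sync] C:[]
After 7 (send(from=A, to=C, msg='ack')): A:[] B:[bye,sync] C:[ack]
After 8 (send(from=A, to=B, msg='resp')): A:[] B:[bye,sync,resp] C:[ack]
After 9 (send(from=B, to=A, msg='tick')): A:[tick] B:[bye,sync,resp] C:[ack]
After 10 (send(from=C, to=A, msg='ok')): A:[tick,ok] B:[bye,sync,resp] C:[ack]
After 11 (send(from=C, to=B, msg='err')): A:[tick,ok] B:[bye,sync,resp,err] C:[ack]
After 12 (send(from=C, to=A, msg='stop')): A:[tick,ok,stop] B:[bye,sync,resp,err] C:[ack]
After 13 (send(from=C, to=A, msg='hello')): A:[tick,ok,stop,hello] B:[bye,sync,resp,err] C:[ack]
After 14 (send(from=C, to=A, msg='start')): A:[tick,ok,stop,hello,start] B:[bye,sync,resp,err] C:[ack]

Answer: ack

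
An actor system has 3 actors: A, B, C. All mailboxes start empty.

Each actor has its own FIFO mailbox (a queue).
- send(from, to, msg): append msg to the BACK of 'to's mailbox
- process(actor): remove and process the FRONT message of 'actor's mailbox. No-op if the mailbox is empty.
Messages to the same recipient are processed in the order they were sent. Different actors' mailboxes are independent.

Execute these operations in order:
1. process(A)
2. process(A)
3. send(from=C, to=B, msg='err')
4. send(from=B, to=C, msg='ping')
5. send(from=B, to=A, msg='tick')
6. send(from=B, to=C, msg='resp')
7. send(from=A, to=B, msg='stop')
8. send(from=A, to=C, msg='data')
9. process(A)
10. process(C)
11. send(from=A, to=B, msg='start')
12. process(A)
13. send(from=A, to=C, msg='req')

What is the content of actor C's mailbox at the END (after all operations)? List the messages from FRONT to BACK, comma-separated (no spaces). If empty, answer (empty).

Answer: resp,data,req

Derivation:
After 1 (process(A)): A:[] B:[] C:[]
After 2 (process(A)): A:[] B:[] C:[]
After 3 (send(from=C, to=B, msg='err')): A:[] B:[err] C:[]
After 4 (send(from=B, to=C, msg='ping')): A:[] B:[err] C:[ping]
After 5 (send(from=B, to=A, msg='tick')): A:[tick] B:[err] C:[ping]
After 6 (send(from=B, to=C, msg='resp')): A:[tick] B:[err] C:[ping,resp]
After 7 (send(from=A, to=B, msg='stop')): A:[tick] B:[err,stop] C:[ping,resp]
After 8 (send(from=A, to=C, msg='data')): A:[tick] B:[err,stop] C:[ping,resp,data]
After 9 (process(A)): A:[] B:[err,stop] C:[ping,resp,data]
After 10 (process(C)): A:[] B:[err,stop] C:[resp,data]
After 11 (send(from=A, to=B, msg='start')): A:[] B:[err,stop,start] C:[resp,data]
After 12 (process(A)): A:[] B:[err,stop,start] C:[resp,data]
After 13 (send(from=A, to=C, msg='req')): A:[] B:[err,stop,start] C:[resp,data,req]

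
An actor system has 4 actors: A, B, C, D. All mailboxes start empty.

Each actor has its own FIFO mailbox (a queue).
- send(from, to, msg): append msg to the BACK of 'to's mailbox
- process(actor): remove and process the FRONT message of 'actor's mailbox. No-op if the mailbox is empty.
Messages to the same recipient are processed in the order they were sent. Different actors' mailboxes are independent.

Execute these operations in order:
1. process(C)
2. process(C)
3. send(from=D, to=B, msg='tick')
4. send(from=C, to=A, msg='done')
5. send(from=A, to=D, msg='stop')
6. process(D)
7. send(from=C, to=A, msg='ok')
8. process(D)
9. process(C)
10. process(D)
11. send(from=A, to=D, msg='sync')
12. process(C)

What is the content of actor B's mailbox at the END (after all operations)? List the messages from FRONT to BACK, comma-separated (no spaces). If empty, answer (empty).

Answer: tick

Derivation:
After 1 (process(C)): A:[] B:[] C:[] D:[]
After 2 (process(C)): A:[] B:[] C:[] D:[]
After 3 (send(from=D, to=B, msg='tick')): A:[] B:[tick] C:[] D:[]
After 4 (send(from=C, to=A, msg='done')): A:[done] B:[tick] C:[] D:[]
After 5 (send(from=A, to=D, msg='stop')): A:[done] B:[tick] C:[] D:[stop]
After 6 (process(D)): A:[done] B:[tick] C:[] D:[]
After 7 (send(from=C, to=A, msg='ok')): A:[done,ok] B:[tick] C:[] D:[]
After 8 (process(D)): A:[done,ok] B:[tick] C:[] D:[]
After 9 (process(C)): A:[done,ok] B:[tick] C:[] D:[]
After 10 (process(D)): A:[done,ok] B:[tick] C:[] D:[]
After 11 (send(from=A, to=D, msg='sync')): A:[done,ok] B:[tick] C:[] D:[sync]
After 12 (process(C)): A:[done,ok] B:[tick] C:[] D:[sync]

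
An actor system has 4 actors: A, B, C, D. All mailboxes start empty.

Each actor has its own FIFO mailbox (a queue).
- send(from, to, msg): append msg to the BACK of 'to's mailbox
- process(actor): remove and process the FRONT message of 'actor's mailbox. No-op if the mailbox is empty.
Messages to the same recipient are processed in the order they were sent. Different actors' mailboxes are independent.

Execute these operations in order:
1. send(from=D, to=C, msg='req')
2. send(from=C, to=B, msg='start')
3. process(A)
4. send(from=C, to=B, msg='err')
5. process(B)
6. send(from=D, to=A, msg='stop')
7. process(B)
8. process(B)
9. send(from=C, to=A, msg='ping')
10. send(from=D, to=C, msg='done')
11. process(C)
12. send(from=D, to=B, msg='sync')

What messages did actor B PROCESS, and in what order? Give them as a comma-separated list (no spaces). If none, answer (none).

After 1 (send(from=D, to=C, msg='req')): A:[] B:[] C:[req] D:[]
After 2 (send(from=C, to=B, msg='start')): A:[] B:[start] C:[req] D:[]
After 3 (process(A)): A:[] B:[start] C:[req] D:[]
After 4 (send(from=C, to=B, msg='err')): A:[] B:[start,err] C:[req] D:[]
After 5 (process(B)): A:[] B:[err] C:[req] D:[]
After 6 (send(from=D, to=A, msg='stop')): A:[stop] B:[err] C:[req] D:[]
After 7 (process(B)): A:[stop] B:[] C:[req] D:[]
After 8 (process(B)): A:[stop] B:[] C:[req] D:[]
After 9 (send(from=C, to=A, msg='ping')): A:[stop,ping] B:[] C:[req] D:[]
After 10 (send(from=D, to=C, msg='done')): A:[stop,ping] B:[] C:[req,done] D:[]
After 11 (process(C)): A:[stop,ping] B:[] C:[done] D:[]
After 12 (send(from=D, to=B, msg='sync')): A:[stop,ping] B:[sync] C:[done] D:[]

Answer: start,err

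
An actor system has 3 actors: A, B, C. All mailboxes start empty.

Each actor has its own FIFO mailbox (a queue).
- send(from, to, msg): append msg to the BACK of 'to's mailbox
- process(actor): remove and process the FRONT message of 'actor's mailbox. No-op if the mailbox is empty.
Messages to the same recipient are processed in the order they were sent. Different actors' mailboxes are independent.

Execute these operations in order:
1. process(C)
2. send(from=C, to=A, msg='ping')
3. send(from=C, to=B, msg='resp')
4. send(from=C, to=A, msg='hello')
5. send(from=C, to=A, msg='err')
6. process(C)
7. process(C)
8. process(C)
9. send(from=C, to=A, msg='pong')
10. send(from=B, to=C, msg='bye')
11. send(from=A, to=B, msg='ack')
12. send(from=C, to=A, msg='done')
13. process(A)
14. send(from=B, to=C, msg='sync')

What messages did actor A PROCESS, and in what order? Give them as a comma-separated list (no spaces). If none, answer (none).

Answer: ping

Derivation:
After 1 (process(C)): A:[] B:[] C:[]
After 2 (send(from=C, to=A, msg='ping')): A:[ping] B:[] C:[]
After 3 (send(from=C, to=B, msg='resp')): A:[ping] B:[resp] C:[]
After 4 (send(from=C, to=A, msg='hello')): A:[ping,hello] B:[resp] C:[]
After 5 (send(from=C, to=A, msg='err')): A:[ping,hello,err] B:[resp] C:[]
After 6 (process(C)): A:[ping,hello,err] B:[resp] C:[]
After 7 (process(C)): A:[ping,hello,err] B:[resp] C:[]
After 8 (process(C)): A:[ping,hello,err] B:[resp] C:[]
After 9 (send(from=C, to=A, msg='pong')): A:[ping,hello,err,pong] B:[resp] C:[]
After 10 (send(from=B, to=C, msg='bye')): A:[ping,hello,err,pong] B:[resp] C:[bye]
After 11 (send(from=A, to=B, msg='ack')): A:[ping,hello,err,pong] B:[resp,ack] C:[bye]
After 12 (send(from=C, to=A, msg='done')): A:[ping,hello,err,pong,done] B:[resp,ack] C:[bye]
After 13 (process(A)): A:[hello,err,pong,done] B:[resp,ack] C:[bye]
After 14 (send(from=B, to=C, msg='sync')): A:[hello,err,pong,done] B:[resp,ack] C:[bye,sync]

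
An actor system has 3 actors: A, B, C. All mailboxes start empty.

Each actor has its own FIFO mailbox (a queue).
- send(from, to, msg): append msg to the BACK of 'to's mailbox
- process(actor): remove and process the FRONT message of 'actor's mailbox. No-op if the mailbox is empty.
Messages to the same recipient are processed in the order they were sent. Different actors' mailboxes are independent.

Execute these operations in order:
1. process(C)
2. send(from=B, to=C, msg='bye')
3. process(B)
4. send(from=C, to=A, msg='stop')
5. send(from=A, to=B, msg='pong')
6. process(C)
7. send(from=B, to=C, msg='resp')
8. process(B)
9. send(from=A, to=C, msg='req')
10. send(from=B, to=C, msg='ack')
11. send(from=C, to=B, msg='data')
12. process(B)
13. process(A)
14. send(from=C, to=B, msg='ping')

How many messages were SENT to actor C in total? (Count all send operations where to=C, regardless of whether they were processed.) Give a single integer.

Answer: 4

Derivation:
After 1 (process(C)): A:[] B:[] C:[]
After 2 (send(from=B, to=C, msg='bye')): A:[] B:[] C:[bye]
After 3 (process(B)): A:[] B:[] C:[bye]
After 4 (send(from=C, to=A, msg='stop')): A:[stop] B:[] C:[bye]
After 5 (send(from=A, to=B, msg='pong')): A:[stop] B:[pong] C:[bye]
After 6 (process(C)): A:[stop] B:[pong] C:[]
After 7 (send(from=B, to=C, msg='resp')): A:[stop] B:[pong] C:[resp]
After 8 (process(B)): A:[stop] B:[] C:[resp]
After 9 (send(from=A, to=C, msg='req')): A:[stop] B:[] C:[resp,req]
After 10 (send(from=B, to=C, msg='ack')): A:[stop] B:[] C:[resp,req,ack]
After 11 (send(from=C, to=B, msg='data')): A:[stop] B:[data] C:[resp,req,ack]
After 12 (process(B)): A:[stop] B:[] C:[resp,req,ack]
After 13 (process(A)): A:[] B:[] C:[resp,req,ack]
After 14 (send(from=C, to=B, msg='ping')): A:[] B:[ping] C:[resp,req,ack]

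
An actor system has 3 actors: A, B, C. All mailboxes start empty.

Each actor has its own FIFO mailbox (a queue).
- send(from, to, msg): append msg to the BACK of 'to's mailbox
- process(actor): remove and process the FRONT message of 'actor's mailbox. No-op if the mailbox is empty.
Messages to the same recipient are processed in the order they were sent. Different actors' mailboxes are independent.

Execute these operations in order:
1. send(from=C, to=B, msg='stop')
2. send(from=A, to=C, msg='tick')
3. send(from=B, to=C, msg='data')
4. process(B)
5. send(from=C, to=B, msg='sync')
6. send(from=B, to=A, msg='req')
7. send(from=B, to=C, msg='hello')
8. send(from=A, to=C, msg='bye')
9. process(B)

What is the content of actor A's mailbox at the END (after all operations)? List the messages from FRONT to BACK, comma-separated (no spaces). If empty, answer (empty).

Answer: req

Derivation:
After 1 (send(from=C, to=B, msg='stop')): A:[] B:[stop] C:[]
After 2 (send(from=A, to=C, msg='tick')): A:[] B:[stop] C:[tick]
After 3 (send(from=B, to=C, msg='data')): A:[] B:[stop] C:[tick,data]
After 4 (process(B)): A:[] B:[] C:[tick,data]
After 5 (send(from=C, to=B, msg='sync')): A:[] B:[sync] C:[tick,data]
After 6 (send(from=B, to=A, msg='req')): A:[req] B:[sync] C:[tick,data]
After 7 (send(from=B, to=C, msg='hello')): A:[req] B:[sync] C:[tick,data,hello]
After 8 (send(from=A, to=C, msg='bye')): A:[req] B:[sync] C:[tick,data,hello,bye]
After 9 (process(B)): A:[req] B:[] C:[tick,data,hello,bye]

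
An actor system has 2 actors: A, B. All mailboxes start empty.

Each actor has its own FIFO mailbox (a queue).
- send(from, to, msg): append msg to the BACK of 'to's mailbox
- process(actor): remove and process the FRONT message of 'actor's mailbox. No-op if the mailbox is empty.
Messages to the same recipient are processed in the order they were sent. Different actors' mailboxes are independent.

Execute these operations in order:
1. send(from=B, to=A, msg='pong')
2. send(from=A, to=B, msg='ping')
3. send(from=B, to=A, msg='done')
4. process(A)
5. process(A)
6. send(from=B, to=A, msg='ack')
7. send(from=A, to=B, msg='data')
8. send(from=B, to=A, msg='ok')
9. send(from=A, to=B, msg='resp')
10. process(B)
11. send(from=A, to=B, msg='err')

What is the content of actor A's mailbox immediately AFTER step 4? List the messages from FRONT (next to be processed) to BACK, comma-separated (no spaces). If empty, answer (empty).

After 1 (send(from=B, to=A, msg='pong')): A:[pong] B:[]
After 2 (send(from=A, to=B, msg='ping')): A:[pong] B:[ping]
After 3 (send(from=B, to=A, msg='done')): A:[pong,done] B:[ping]
After 4 (process(A)): A:[done] B:[ping]

done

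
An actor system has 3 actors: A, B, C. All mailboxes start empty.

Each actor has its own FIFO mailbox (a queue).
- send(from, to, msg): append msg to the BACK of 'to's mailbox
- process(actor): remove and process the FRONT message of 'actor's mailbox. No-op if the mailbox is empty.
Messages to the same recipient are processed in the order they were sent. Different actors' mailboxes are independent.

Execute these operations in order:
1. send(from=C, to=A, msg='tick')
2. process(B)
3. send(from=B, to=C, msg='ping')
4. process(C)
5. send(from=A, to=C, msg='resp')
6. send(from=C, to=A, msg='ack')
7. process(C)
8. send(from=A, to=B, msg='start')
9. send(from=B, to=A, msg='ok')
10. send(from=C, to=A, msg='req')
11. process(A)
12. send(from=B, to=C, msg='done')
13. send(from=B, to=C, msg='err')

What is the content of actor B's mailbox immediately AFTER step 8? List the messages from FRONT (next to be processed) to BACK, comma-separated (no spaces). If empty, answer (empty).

After 1 (send(from=C, to=A, msg='tick')): A:[tick] B:[] C:[]
After 2 (process(B)): A:[tick] B:[] C:[]
After 3 (send(from=B, to=C, msg='ping')): A:[tick] B:[] C:[ping]
After 4 (process(C)): A:[tick] B:[] C:[]
After 5 (send(from=A, to=C, msg='resp')): A:[tick] B:[] C:[resp]
After 6 (send(from=C, to=A, msg='ack')): A:[tick,ack] B:[] C:[resp]
After 7 (process(C)): A:[tick,ack] B:[] C:[]
After 8 (send(from=A, to=B, msg='start')): A:[tick,ack] B:[start] C:[]

start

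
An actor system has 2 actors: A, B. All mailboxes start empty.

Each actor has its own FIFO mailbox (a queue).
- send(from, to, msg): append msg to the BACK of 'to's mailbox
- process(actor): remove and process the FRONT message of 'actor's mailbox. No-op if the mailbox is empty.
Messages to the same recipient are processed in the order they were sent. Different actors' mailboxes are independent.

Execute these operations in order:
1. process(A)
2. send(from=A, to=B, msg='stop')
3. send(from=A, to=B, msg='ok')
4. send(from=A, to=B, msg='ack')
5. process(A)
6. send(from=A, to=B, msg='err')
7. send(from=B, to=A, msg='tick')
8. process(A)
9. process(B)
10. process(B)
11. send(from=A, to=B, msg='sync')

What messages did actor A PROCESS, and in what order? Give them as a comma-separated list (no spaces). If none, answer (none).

After 1 (process(A)): A:[] B:[]
After 2 (send(from=A, to=B, msg='stop')): A:[] B:[stop]
After 3 (send(from=A, to=B, msg='ok')): A:[] B:[stop,ok]
After 4 (send(from=A, to=B, msg='ack')): A:[] B:[stop,ok,ack]
After 5 (process(A)): A:[] B:[stop,ok,ack]
After 6 (send(from=A, to=B, msg='err')): A:[] B:[stop,ok,ack,err]
After 7 (send(from=B, to=A, msg='tick')): A:[tick] B:[stop,ok,ack,err]
After 8 (process(A)): A:[] B:[stop,ok,ack,err]
After 9 (process(B)): A:[] B:[ok,ack,err]
After 10 (process(B)): A:[] B:[ack,err]
After 11 (send(from=A, to=B, msg='sync')): A:[] B:[ack,err,sync]

Answer: tick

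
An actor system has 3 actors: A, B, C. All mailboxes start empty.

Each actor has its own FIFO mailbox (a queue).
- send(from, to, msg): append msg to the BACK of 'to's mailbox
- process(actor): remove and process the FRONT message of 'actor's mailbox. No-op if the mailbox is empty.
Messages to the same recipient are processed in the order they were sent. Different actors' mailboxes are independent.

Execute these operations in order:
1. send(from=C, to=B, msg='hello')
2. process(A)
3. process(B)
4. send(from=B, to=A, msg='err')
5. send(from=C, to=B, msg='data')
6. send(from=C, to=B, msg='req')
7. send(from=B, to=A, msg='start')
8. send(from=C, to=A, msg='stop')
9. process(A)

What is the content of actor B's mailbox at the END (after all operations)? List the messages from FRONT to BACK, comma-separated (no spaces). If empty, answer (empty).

Answer: data,req

Derivation:
After 1 (send(from=C, to=B, msg='hello')): A:[] B:[hello] C:[]
After 2 (process(A)): A:[] B:[hello] C:[]
After 3 (process(B)): A:[] B:[] C:[]
After 4 (send(from=B, to=A, msg='err')): A:[err] B:[] C:[]
After 5 (send(from=C, to=B, msg='data')): A:[err] B:[data] C:[]
After 6 (send(from=C, to=B, msg='req')): A:[err] B:[data,req] C:[]
After 7 (send(from=B, to=A, msg='start')): A:[err,start] B:[data,req] C:[]
After 8 (send(from=C, to=A, msg='stop')): A:[err,start,stop] B:[data,req] C:[]
After 9 (process(A)): A:[start,stop] B:[data,req] C:[]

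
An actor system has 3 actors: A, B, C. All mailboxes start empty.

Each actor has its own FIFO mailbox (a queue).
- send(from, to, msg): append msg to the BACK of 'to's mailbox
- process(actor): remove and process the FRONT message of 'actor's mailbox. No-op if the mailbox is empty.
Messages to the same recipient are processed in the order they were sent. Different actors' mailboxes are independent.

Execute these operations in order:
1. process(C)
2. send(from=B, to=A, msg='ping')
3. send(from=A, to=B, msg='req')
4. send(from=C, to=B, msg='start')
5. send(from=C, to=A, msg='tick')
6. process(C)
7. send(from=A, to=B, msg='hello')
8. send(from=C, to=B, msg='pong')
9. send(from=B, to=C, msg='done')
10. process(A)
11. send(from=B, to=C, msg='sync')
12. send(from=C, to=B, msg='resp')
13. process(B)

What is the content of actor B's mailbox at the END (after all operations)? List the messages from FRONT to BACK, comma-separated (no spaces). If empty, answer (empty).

Answer: start,hello,pong,resp

Derivation:
After 1 (process(C)): A:[] B:[] C:[]
After 2 (send(from=B, to=A, msg='ping')): A:[ping] B:[] C:[]
After 3 (send(from=A, to=B, msg='req')): A:[ping] B:[req] C:[]
After 4 (send(from=C, to=B, msg='start')): A:[ping] B:[req,start] C:[]
After 5 (send(from=C, to=A, msg='tick')): A:[ping,tick] B:[req,start] C:[]
After 6 (process(C)): A:[ping,tick] B:[req,start] C:[]
After 7 (send(from=A, to=B, msg='hello')): A:[ping,tick] B:[req,start,hello] C:[]
After 8 (send(from=C, to=B, msg='pong')): A:[ping,tick] B:[req,start,hello,pong] C:[]
After 9 (send(from=B, to=C, msg='done')): A:[ping,tick] B:[req,start,hello,pong] C:[done]
After 10 (process(A)): A:[tick] B:[req,start,hello,pong] C:[done]
After 11 (send(from=B, to=C, msg='sync')): A:[tick] B:[req,start,hello,pong] C:[done,sync]
After 12 (send(from=C, to=B, msg='resp')): A:[tick] B:[req,start,hello,pong,resp] C:[done,sync]
After 13 (process(B)): A:[tick] B:[start,hello,pong,resp] C:[done,sync]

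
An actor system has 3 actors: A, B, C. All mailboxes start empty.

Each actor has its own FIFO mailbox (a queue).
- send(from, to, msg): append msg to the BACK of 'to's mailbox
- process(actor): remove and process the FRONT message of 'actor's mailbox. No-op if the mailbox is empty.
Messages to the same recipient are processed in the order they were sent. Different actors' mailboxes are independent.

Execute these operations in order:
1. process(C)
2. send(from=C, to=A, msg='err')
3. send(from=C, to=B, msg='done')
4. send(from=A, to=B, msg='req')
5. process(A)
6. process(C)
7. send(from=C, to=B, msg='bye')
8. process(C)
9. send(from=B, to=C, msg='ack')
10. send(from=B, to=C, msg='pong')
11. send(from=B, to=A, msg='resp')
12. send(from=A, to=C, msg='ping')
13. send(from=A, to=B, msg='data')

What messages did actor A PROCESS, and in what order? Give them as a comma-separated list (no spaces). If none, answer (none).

After 1 (process(C)): A:[] B:[] C:[]
After 2 (send(from=C, to=A, msg='err')): A:[err] B:[] C:[]
After 3 (send(from=C, to=B, msg='done')): A:[err] B:[done] C:[]
After 4 (send(from=A, to=B, msg='req')): A:[err] B:[done,req] C:[]
After 5 (process(A)): A:[] B:[done,req] C:[]
After 6 (process(C)): A:[] B:[done,req] C:[]
After 7 (send(from=C, to=B, msg='bye')): A:[] B:[done,req,bye] C:[]
After 8 (process(C)): A:[] B:[done,req,bye] C:[]
After 9 (send(from=B, to=C, msg='ack')): A:[] B:[done,req,bye] C:[ack]
After 10 (send(from=B, to=C, msg='pong')): A:[] B:[done,req,bye] C:[ack,pong]
After 11 (send(from=B, to=A, msg='resp')): A:[resp] B:[done,req,bye] C:[ack,pong]
After 12 (send(from=A, to=C, msg='ping')): A:[resp] B:[done,req,bye] C:[ack,pong,ping]
After 13 (send(from=A, to=B, msg='data')): A:[resp] B:[done,req,bye,data] C:[ack,pong,ping]

Answer: err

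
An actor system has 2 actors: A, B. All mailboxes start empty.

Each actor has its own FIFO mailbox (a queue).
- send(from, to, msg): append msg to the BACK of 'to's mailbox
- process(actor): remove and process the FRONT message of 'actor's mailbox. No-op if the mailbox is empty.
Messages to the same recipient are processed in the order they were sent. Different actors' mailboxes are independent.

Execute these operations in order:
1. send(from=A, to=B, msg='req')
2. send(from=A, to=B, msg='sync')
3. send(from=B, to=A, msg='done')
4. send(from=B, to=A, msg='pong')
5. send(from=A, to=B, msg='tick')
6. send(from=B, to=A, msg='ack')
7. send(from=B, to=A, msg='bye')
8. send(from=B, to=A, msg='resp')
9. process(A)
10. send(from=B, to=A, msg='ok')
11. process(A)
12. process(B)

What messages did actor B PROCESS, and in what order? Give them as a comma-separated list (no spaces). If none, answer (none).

Answer: req

Derivation:
After 1 (send(from=A, to=B, msg='req')): A:[] B:[req]
After 2 (send(from=A, to=B, msg='sync')): A:[] B:[req,sync]
After 3 (send(from=B, to=A, msg='done')): A:[done] B:[req,sync]
After 4 (send(from=B, to=A, msg='pong')): A:[done,pong] B:[req,sync]
After 5 (send(from=A, to=B, msg='tick')): A:[done,pong] B:[req,sync,tick]
After 6 (send(from=B, to=A, msg='ack')): A:[done,pong,ack] B:[req,sync,tick]
After 7 (send(from=B, to=A, msg='bye')): A:[done,pong,ack,bye] B:[req,sync,tick]
After 8 (send(from=B, to=A, msg='resp')): A:[done,pong,ack,bye,resp] B:[req,sync,tick]
After 9 (process(A)): A:[pong,ack,bye,resp] B:[req,sync,tick]
After 10 (send(from=B, to=A, msg='ok')): A:[pong,ack,bye,resp,ok] B:[req,sync,tick]
After 11 (process(A)): A:[ack,bye,resp,ok] B:[req,sync,tick]
After 12 (process(B)): A:[ack,bye,resp,ok] B:[sync,tick]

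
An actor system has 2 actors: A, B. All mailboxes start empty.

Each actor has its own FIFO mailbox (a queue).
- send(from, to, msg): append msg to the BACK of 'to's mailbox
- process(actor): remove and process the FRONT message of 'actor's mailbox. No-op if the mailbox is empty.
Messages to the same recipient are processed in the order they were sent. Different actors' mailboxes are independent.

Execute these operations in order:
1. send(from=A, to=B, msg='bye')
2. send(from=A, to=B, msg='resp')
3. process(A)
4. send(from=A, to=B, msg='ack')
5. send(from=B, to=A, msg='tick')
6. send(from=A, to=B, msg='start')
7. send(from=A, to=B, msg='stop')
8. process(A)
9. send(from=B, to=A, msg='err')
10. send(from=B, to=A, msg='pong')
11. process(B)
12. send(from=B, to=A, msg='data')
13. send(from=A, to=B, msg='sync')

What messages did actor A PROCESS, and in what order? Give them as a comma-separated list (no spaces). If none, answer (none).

Answer: tick

Derivation:
After 1 (send(from=A, to=B, msg='bye')): A:[] B:[bye]
After 2 (send(from=A, to=B, msg='resp')): A:[] B:[bye,resp]
After 3 (process(A)): A:[] B:[bye,resp]
After 4 (send(from=A, to=B, msg='ack')): A:[] B:[bye,resp,ack]
After 5 (send(from=B, to=A, msg='tick')): A:[tick] B:[bye,resp,ack]
After 6 (send(from=A, to=B, msg='start')): A:[tick] B:[bye,resp,ack,start]
After 7 (send(from=A, to=B, msg='stop')): A:[tick] B:[bye,resp,ack,start,stop]
After 8 (process(A)): A:[] B:[bye,resp,ack,start,stop]
After 9 (send(from=B, to=A, msg='err')): A:[err] B:[bye,resp,ack,start,stop]
After 10 (send(from=B, to=A, msg='pong')): A:[err,pong] B:[bye,resp,ack,start,stop]
After 11 (process(B)): A:[err,pong] B:[resp,ack,start,stop]
After 12 (send(from=B, to=A, msg='data')): A:[err,pong,data] B:[resp,ack,start,stop]
After 13 (send(from=A, to=B, msg='sync')): A:[err,pong,data] B:[resp,ack,start,stop,sync]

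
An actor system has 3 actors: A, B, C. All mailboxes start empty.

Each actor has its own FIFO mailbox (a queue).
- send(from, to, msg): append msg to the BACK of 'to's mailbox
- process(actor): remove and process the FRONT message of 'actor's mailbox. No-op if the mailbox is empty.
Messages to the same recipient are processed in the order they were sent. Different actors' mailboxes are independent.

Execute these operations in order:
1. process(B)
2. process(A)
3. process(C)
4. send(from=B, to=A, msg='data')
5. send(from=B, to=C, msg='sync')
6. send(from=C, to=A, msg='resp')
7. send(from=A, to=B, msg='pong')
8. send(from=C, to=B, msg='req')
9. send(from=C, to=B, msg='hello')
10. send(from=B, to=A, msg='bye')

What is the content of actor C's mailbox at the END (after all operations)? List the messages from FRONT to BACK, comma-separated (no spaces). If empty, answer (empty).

After 1 (process(B)): A:[] B:[] C:[]
After 2 (process(A)): A:[] B:[] C:[]
After 3 (process(C)): A:[] B:[] C:[]
After 4 (send(from=B, to=A, msg='data')): A:[data] B:[] C:[]
After 5 (send(from=B, to=C, msg='sync')): A:[data] B:[] C:[sync]
After 6 (send(from=C, to=A, msg='resp')): A:[data,resp] B:[] C:[sync]
After 7 (send(from=A, to=B, msg='pong')): A:[data,resp] B:[pong] C:[sync]
After 8 (send(from=C, to=B, msg='req')): A:[data,resp] B:[pong,req] C:[sync]
After 9 (send(from=C, to=B, msg='hello')): A:[data,resp] B:[pong,req,hello] C:[sync]
After 10 (send(from=B, to=A, msg='bye')): A:[data,resp,bye] B:[pong,req,hello] C:[sync]

Answer: sync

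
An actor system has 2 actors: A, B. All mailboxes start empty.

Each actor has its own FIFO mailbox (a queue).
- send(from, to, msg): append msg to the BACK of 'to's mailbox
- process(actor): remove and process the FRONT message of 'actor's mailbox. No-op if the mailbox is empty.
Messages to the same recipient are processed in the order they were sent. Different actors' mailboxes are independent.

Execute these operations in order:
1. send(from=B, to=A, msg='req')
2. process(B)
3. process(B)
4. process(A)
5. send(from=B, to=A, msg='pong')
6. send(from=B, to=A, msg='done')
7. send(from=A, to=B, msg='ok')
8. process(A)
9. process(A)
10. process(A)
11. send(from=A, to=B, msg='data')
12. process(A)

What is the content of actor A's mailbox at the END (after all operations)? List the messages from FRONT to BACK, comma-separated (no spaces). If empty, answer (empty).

Answer: (empty)

Derivation:
After 1 (send(from=B, to=A, msg='req')): A:[req] B:[]
After 2 (process(B)): A:[req] B:[]
After 3 (process(B)): A:[req] B:[]
After 4 (process(A)): A:[] B:[]
After 5 (send(from=B, to=A, msg='pong')): A:[pong] B:[]
After 6 (send(from=B, to=A, msg='done')): A:[pong,done] B:[]
After 7 (send(from=A, to=B, msg='ok')): A:[pong,done] B:[ok]
After 8 (process(A)): A:[done] B:[ok]
After 9 (process(A)): A:[] B:[ok]
After 10 (process(A)): A:[] B:[ok]
After 11 (send(from=A, to=B, msg='data')): A:[] B:[ok,data]
After 12 (process(A)): A:[] B:[ok,data]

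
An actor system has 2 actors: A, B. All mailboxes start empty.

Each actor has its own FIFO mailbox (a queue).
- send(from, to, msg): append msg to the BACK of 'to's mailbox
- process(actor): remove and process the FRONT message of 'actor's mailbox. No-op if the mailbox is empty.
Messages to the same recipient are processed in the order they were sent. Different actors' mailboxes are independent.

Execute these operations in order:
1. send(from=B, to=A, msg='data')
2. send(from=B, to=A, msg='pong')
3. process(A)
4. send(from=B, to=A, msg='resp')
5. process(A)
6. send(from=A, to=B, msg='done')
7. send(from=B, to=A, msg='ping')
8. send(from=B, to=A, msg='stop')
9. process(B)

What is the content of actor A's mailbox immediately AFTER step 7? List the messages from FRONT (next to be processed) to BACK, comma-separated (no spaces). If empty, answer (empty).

After 1 (send(from=B, to=A, msg='data')): A:[data] B:[]
After 2 (send(from=B, to=A, msg='pong')): A:[data,pong] B:[]
After 3 (process(A)): A:[pong] B:[]
After 4 (send(from=B, to=A, msg='resp')): A:[pong,resp] B:[]
After 5 (process(A)): A:[resp] B:[]
After 6 (send(from=A, to=B, msg='done')): A:[resp] B:[done]
After 7 (send(from=B, to=A, msg='ping')): A:[resp,ping] B:[done]

resp,ping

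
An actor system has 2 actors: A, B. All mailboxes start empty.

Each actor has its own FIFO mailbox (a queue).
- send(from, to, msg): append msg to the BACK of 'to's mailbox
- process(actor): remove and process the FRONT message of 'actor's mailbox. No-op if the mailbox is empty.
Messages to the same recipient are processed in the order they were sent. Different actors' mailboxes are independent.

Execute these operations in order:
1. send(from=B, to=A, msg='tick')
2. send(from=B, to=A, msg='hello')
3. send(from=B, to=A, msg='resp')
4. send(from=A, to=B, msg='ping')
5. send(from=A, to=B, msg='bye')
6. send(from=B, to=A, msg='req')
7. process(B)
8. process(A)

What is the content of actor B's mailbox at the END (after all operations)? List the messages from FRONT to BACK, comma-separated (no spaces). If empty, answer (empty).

After 1 (send(from=B, to=A, msg='tick')): A:[tick] B:[]
After 2 (send(from=B, to=A, msg='hello')): A:[tick,hello] B:[]
After 3 (send(from=B, to=A, msg='resp')): A:[tick,hello,resp] B:[]
After 4 (send(from=A, to=B, msg='ping')): A:[tick,hello,resp] B:[ping]
After 5 (send(from=A, to=B, msg='bye')): A:[tick,hello,resp] B:[ping,bye]
After 6 (send(from=B, to=A, msg='req')): A:[tick,hello,resp,req] B:[ping,bye]
After 7 (process(B)): A:[tick,hello,resp,req] B:[bye]
After 8 (process(A)): A:[hello,resp,req] B:[bye]

Answer: bye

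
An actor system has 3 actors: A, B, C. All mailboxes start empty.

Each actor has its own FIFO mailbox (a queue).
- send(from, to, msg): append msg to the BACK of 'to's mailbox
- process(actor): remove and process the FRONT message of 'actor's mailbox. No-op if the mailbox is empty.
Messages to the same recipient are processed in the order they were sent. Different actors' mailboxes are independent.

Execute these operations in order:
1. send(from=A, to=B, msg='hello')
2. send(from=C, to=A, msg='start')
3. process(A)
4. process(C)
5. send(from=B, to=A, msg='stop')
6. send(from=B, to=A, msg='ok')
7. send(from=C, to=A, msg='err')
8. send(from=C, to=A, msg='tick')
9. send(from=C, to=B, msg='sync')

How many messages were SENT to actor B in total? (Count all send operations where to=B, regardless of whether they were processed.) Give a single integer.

Answer: 2

Derivation:
After 1 (send(from=A, to=B, msg='hello')): A:[] B:[hello] C:[]
After 2 (send(from=C, to=A, msg='start')): A:[start] B:[hello] C:[]
After 3 (process(A)): A:[] B:[hello] C:[]
After 4 (process(C)): A:[] B:[hello] C:[]
After 5 (send(from=B, to=A, msg='stop')): A:[stop] B:[hello] C:[]
After 6 (send(from=B, to=A, msg='ok')): A:[stop,ok] B:[hello] C:[]
After 7 (send(from=C, to=A, msg='err')): A:[stop,ok,err] B:[hello] C:[]
After 8 (send(from=C, to=A, msg='tick')): A:[stop,ok,err,tick] B:[hello] C:[]
After 9 (send(from=C, to=B, msg='sync')): A:[stop,ok,err,tick] B:[hello,sync] C:[]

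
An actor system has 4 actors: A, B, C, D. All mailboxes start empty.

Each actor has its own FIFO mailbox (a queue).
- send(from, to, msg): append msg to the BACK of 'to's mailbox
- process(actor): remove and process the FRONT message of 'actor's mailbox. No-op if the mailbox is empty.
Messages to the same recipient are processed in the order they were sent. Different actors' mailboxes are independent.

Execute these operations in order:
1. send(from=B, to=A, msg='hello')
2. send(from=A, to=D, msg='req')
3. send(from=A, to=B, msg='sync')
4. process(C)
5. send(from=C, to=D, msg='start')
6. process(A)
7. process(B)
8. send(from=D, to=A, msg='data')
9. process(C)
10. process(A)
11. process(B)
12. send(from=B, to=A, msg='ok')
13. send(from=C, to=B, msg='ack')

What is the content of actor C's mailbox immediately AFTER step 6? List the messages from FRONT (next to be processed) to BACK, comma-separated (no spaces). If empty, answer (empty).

After 1 (send(from=B, to=A, msg='hello')): A:[hello] B:[] C:[] D:[]
After 2 (send(from=A, to=D, msg='req')): A:[hello] B:[] C:[] D:[req]
After 3 (send(from=A, to=B, msg='sync')): A:[hello] B:[sync] C:[] D:[req]
After 4 (process(C)): A:[hello] B:[sync] C:[] D:[req]
After 5 (send(from=C, to=D, msg='start')): A:[hello] B:[sync] C:[] D:[req,start]
After 6 (process(A)): A:[] B:[sync] C:[] D:[req,start]

(empty)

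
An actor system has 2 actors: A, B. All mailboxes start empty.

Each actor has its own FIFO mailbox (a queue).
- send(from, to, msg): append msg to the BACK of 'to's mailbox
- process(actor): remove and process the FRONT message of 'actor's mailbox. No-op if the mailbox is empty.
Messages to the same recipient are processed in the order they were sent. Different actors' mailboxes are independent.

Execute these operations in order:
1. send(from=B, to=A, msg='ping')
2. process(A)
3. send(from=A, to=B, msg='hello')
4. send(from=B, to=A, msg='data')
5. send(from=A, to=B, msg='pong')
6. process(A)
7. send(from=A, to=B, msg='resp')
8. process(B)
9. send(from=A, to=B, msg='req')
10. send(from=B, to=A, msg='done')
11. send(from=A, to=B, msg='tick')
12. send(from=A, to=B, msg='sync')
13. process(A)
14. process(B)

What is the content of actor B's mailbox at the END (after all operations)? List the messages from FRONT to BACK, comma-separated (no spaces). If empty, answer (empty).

After 1 (send(from=B, to=A, msg='ping')): A:[ping] B:[]
After 2 (process(A)): A:[] B:[]
After 3 (send(from=A, to=B, msg='hello')): A:[] B:[hello]
After 4 (send(from=B, to=A, msg='data')): A:[data] B:[hello]
After 5 (send(from=A, to=B, msg='pong')): A:[data] B:[hello,pong]
After 6 (process(A)): A:[] B:[hello,pong]
After 7 (send(from=A, to=B, msg='resp')): A:[] B:[hello,pong,resp]
After 8 (process(B)): A:[] B:[pong,resp]
After 9 (send(from=A, to=B, msg='req')): A:[] B:[pong,resp,req]
After 10 (send(from=B, to=A, msg='done')): A:[done] B:[pong,resp,req]
After 11 (send(from=A, to=B, msg='tick')): A:[done] B:[pong,resp,req,tick]
After 12 (send(from=A, to=B, msg='sync')): A:[done] B:[pong,resp,req,tick,sync]
After 13 (process(A)): A:[] B:[pong,resp,req,tick,sync]
After 14 (process(B)): A:[] B:[resp,req,tick,sync]

Answer: resp,req,tick,sync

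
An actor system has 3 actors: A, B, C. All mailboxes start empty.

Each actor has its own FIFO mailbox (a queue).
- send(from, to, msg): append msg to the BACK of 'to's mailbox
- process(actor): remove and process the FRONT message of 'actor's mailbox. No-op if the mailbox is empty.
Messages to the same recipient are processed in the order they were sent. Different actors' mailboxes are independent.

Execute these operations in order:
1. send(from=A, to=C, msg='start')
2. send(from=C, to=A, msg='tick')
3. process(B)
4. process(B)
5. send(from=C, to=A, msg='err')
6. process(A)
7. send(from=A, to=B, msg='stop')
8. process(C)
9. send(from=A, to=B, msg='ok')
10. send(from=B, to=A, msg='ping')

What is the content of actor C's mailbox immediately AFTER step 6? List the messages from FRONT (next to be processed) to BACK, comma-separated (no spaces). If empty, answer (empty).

After 1 (send(from=A, to=C, msg='start')): A:[] B:[] C:[start]
After 2 (send(from=C, to=A, msg='tick')): A:[tick] B:[] C:[start]
After 3 (process(B)): A:[tick] B:[] C:[start]
After 4 (process(B)): A:[tick] B:[] C:[start]
After 5 (send(from=C, to=A, msg='err')): A:[tick,err] B:[] C:[start]
After 6 (process(A)): A:[err] B:[] C:[start]

start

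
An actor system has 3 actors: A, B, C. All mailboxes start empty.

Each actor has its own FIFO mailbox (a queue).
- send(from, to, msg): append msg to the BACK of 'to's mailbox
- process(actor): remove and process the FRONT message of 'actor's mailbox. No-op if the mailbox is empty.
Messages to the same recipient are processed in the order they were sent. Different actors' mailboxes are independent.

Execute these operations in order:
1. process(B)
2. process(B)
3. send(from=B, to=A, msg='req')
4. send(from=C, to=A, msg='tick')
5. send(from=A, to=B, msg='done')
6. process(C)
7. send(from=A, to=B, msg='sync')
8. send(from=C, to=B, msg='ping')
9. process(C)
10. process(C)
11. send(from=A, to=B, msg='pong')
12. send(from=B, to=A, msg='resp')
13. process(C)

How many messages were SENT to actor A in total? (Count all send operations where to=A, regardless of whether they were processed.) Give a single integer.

Answer: 3

Derivation:
After 1 (process(B)): A:[] B:[] C:[]
After 2 (process(B)): A:[] B:[] C:[]
After 3 (send(from=B, to=A, msg='req')): A:[req] B:[] C:[]
After 4 (send(from=C, to=A, msg='tick')): A:[req,tick] B:[] C:[]
After 5 (send(from=A, to=B, msg='done')): A:[req,tick] B:[done] C:[]
After 6 (process(C)): A:[req,tick] B:[done] C:[]
After 7 (send(from=A, to=B, msg='sync')): A:[req,tick] B:[done,sync] C:[]
After 8 (send(from=C, to=B, msg='ping')): A:[req,tick] B:[done,sync,ping] C:[]
After 9 (process(C)): A:[req,tick] B:[done,sync,ping] C:[]
After 10 (process(C)): A:[req,tick] B:[done,sync,ping] C:[]
After 11 (send(from=A, to=B, msg='pong')): A:[req,tick] B:[done,sync,ping,pong] C:[]
After 12 (send(from=B, to=A, msg='resp')): A:[req,tick,resp] B:[done,sync,ping,pong] C:[]
After 13 (process(C)): A:[req,tick,resp] B:[done,sync,ping,pong] C:[]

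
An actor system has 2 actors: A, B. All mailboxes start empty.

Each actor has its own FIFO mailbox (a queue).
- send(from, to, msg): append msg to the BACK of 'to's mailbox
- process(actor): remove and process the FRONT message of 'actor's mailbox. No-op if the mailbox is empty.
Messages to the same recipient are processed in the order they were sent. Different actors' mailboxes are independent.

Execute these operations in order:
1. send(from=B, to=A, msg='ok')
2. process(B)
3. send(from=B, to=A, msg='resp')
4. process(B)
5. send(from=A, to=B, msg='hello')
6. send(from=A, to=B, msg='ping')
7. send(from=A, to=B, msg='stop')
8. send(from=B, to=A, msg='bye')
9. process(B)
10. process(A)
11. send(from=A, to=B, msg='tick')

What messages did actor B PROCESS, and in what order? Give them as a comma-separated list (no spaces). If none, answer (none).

Answer: hello

Derivation:
After 1 (send(from=B, to=A, msg='ok')): A:[ok] B:[]
After 2 (process(B)): A:[ok] B:[]
After 3 (send(from=B, to=A, msg='resp')): A:[ok,resp] B:[]
After 4 (process(B)): A:[ok,resp] B:[]
After 5 (send(from=A, to=B, msg='hello')): A:[ok,resp] B:[hello]
After 6 (send(from=A, to=B, msg='ping')): A:[ok,resp] B:[hello,ping]
After 7 (send(from=A, to=B, msg='stop')): A:[ok,resp] B:[hello,ping,stop]
After 8 (send(from=B, to=A, msg='bye')): A:[ok,resp,bye] B:[hello,ping,stop]
After 9 (process(B)): A:[ok,resp,bye] B:[ping,stop]
After 10 (process(A)): A:[resp,bye] B:[ping,stop]
After 11 (send(from=A, to=B, msg='tick')): A:[resp,bye] B:[ping,stop,tick]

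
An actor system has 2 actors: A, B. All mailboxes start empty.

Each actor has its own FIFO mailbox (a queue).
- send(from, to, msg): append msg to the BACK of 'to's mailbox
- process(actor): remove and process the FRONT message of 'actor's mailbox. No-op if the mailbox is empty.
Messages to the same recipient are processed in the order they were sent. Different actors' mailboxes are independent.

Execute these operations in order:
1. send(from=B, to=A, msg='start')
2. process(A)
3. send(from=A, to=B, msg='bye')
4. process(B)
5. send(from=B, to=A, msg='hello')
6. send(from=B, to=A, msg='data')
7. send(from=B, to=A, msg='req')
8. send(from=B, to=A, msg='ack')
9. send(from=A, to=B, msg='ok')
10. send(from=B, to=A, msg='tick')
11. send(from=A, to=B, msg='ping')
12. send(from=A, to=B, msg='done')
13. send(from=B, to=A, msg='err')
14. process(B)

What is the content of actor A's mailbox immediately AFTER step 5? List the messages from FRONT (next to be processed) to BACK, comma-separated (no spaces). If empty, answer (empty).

After 1 (send(from=B, to=A, msg='start')): A:[start] B:[]
After 2 (process(A)): A:[] B:[]
After 3 (send(from=A, to=B, msg='bye')): A:[] B:[bye]
After 4 (process(B)): A:[] B:[]
After 5 (send(from=B, to=A, msg='hello')): A:[hello] B:[]

hello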